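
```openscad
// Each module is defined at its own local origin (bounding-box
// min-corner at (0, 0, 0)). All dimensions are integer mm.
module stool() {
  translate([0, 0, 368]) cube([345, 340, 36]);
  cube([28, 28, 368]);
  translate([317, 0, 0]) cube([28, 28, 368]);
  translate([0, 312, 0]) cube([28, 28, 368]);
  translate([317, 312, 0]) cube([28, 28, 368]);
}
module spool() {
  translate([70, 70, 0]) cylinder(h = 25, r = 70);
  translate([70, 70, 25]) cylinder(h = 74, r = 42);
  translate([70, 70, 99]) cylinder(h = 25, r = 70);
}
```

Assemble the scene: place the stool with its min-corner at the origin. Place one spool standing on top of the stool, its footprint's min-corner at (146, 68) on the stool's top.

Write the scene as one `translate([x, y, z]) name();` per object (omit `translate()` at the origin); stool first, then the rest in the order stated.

stool();
translate([146, 68, 404]) spool();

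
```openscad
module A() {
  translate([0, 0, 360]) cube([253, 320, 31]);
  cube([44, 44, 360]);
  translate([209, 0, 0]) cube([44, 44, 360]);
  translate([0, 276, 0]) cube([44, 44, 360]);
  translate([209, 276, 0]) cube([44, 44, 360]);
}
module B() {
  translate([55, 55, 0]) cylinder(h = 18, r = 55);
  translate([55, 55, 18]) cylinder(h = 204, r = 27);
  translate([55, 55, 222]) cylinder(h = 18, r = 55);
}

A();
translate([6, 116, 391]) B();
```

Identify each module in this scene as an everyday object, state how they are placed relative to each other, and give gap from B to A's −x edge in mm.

A is a stool. B is a spool. The spool is on top of the stool. The gap from the spool to the stool's −x edge is 6 mm.

The spool's min-x is at 6; the stool's min-x is 0; gap = 6 mm.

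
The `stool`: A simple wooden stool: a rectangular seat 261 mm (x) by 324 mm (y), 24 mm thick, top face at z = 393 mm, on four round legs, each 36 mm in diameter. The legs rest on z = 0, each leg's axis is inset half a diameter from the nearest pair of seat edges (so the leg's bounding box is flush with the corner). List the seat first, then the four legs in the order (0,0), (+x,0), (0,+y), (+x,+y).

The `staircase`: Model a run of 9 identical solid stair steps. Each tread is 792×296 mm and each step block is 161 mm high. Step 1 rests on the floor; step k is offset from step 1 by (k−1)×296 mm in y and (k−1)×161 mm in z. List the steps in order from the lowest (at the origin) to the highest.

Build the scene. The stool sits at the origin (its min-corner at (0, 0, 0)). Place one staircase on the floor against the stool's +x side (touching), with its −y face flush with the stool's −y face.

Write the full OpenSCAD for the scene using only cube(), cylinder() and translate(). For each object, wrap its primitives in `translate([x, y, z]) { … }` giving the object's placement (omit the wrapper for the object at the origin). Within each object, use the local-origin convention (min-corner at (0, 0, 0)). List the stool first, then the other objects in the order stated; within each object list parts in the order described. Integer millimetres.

translate([0, 0, 369]) cube([261, 324, 24]);
translate([18, 18, 0]) cylinder(h = 369, r = 18);
translate([243, 18, 0]) cylinder(h = 369, r = 18);
translate([18, 306, 0]) cylinder(h = 369, r = 18);
translate([243, 306, 0]) cylinder(h = 369, r = 18);
translate([261, 0, 0]) {
  cube([792, 296, 161]);
  translate([0, 296, 161]) cube([792, 296, 161]);
  translate([0, 592, 322]) cube([792, 296, 161]);
  translate([0, 888, 483]) cube([792, 296, 161]);
  translate([0, 1184, 644]) cube([792, 296, 161]);
  translate([0, 1480, 805]) cube([792, 296, 161]);
  translate([0, 1776, 966]) cube([792, 296, 161]);
  translate([0, 2072, 1127]) cube([792, 296, 161]);
  translate([0, 2368, 1288]) cube([792, 296, 161]);
}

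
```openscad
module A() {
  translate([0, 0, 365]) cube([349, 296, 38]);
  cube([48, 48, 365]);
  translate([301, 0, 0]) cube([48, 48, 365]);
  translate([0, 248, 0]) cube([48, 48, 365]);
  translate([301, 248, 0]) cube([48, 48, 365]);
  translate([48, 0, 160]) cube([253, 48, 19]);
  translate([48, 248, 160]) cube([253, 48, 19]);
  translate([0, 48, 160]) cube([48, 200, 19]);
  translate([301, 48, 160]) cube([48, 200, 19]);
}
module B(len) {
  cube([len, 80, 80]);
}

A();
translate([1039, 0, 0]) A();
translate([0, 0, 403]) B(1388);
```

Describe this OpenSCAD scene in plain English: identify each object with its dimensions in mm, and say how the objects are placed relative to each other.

A is a four-legged stool. The seat is a 349×296×38 mm slab whose top surface is at z = 403 mm; four square legs, each 48×48 mm in cross-section, run from the floor (z = 0) to the underside of the seat, each flush with a corner of the seat. Four stretchers, 48 mm wide and 19 mm tall, connect adjacent legs with their undersides at z = 160 mm, each running between the inner faces of the legs it joins and aligned with the legs' outer faces on the other axis.

B is a rectangular beam 1388 mm long (x), 80 mm deep (y), 80 mm thick (z).

The beam spans the tops of two stools placed 690 mm apart, resting at z = 403 mm.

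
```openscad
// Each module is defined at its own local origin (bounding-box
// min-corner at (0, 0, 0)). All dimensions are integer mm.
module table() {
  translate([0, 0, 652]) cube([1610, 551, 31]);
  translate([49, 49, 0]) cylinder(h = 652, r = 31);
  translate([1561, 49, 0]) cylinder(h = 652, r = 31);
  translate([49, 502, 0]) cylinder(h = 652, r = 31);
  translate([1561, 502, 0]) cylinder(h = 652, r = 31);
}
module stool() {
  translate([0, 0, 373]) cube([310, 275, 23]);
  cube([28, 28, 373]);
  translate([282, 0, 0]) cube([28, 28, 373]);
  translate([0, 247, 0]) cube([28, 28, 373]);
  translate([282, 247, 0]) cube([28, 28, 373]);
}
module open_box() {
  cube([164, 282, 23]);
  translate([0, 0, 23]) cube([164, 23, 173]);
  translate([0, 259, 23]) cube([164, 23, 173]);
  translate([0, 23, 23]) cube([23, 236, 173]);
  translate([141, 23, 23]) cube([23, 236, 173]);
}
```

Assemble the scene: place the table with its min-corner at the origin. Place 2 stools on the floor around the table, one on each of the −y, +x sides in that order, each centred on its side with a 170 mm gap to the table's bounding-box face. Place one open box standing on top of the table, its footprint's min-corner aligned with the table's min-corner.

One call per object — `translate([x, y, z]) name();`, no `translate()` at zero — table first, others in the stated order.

table();
translate([650, -445, 0]) stool();
translate([1780, 138, 0]) stool();
translate([0, 0, 683]) open_box();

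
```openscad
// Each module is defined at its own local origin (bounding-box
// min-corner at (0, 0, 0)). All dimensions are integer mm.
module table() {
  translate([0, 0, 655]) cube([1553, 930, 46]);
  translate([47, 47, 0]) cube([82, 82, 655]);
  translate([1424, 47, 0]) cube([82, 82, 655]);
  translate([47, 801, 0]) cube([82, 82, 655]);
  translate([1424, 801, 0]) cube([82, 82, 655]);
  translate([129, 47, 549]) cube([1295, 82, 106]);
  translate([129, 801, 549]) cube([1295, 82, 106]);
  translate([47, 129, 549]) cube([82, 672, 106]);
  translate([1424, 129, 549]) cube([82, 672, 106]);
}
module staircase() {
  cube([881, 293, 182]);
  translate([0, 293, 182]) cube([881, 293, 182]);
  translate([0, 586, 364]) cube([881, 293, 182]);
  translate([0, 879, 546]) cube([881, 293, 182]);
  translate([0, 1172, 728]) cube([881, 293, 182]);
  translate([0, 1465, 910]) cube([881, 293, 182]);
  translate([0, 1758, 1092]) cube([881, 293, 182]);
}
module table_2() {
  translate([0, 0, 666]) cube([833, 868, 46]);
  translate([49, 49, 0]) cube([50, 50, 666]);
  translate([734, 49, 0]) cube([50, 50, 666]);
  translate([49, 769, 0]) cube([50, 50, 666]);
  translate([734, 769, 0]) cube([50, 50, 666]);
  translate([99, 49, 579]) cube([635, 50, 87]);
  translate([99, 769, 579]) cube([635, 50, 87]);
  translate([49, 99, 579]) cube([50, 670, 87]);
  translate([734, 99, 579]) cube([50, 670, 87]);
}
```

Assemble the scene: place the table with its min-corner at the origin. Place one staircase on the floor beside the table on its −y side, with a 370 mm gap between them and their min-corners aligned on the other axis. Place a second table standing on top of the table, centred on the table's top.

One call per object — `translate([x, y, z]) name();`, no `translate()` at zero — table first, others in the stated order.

table();
translate([0, -2421, 0]) staircase();
translate([360, 31, 701]) table_2();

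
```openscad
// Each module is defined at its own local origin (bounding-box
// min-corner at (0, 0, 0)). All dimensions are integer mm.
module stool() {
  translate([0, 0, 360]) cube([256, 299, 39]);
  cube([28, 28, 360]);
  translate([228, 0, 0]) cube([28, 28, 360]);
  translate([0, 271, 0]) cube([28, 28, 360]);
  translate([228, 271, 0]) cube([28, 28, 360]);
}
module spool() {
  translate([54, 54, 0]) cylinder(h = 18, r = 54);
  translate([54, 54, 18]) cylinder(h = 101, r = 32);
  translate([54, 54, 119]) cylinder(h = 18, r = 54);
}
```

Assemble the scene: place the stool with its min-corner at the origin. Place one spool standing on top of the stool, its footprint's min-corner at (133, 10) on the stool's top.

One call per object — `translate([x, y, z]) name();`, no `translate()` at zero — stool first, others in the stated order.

stool();
translate([133, 10, 399]) spool();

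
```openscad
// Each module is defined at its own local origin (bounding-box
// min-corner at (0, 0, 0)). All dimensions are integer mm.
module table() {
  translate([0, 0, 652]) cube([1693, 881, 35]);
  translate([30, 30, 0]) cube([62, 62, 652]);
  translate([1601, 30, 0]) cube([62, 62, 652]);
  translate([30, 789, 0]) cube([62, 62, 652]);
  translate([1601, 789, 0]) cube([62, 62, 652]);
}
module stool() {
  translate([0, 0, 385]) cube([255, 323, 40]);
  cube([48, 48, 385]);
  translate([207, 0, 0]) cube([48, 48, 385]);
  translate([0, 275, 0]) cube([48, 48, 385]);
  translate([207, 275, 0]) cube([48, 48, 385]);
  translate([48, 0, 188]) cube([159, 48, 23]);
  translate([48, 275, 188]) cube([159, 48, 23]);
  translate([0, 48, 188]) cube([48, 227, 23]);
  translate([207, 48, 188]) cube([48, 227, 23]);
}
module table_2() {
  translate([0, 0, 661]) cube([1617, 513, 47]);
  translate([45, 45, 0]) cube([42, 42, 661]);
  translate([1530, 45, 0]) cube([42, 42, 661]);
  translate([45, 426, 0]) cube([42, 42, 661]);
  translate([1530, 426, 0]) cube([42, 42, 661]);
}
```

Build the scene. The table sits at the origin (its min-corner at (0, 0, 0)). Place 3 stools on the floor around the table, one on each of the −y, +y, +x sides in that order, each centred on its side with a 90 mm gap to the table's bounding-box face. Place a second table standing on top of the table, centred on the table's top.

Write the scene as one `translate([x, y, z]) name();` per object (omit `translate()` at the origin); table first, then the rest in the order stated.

table();
translate([719, -413, 0]) stool();
translate([719, 971, 0]) stool();
translate([1783, 279, 0]) stool();
translate([38, 184, 687]) table_2();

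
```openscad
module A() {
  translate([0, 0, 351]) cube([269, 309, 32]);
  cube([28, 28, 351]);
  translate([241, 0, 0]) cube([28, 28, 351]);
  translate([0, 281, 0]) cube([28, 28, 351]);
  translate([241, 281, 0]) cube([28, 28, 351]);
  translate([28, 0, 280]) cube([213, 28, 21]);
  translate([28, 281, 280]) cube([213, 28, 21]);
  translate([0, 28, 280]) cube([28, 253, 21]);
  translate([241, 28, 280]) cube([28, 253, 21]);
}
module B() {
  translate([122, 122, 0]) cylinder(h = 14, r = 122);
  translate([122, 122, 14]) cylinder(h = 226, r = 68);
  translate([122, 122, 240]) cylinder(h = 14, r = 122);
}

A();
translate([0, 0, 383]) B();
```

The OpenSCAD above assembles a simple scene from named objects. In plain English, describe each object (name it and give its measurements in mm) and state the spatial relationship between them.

A is a simple wooden stool: a rectangular seat 269 mm (x) by 309 mm (y), 32 mm thick, top face at z = 383 mm, on four square legs, each 28×28 mm in cross-section. The legs rest on z = 0, each flush with a corner of the seat. Four stretchers, 28 mm wide and 21 mm tall, connect adjacent legs with their undersides at z = 280 mm, each running between the inner faces of the legs it joins and aligned with the legs' outer faces on the other axis.

B is a spool: two coaxial disc flanges of radius 122 mm and thickness 14 mm, joined by a core cylinder of radius 68 mm and height 226 mm. The lower flange rests on z = 0 and the three cylinders share a vertical axis.

The spool is on top of the stool.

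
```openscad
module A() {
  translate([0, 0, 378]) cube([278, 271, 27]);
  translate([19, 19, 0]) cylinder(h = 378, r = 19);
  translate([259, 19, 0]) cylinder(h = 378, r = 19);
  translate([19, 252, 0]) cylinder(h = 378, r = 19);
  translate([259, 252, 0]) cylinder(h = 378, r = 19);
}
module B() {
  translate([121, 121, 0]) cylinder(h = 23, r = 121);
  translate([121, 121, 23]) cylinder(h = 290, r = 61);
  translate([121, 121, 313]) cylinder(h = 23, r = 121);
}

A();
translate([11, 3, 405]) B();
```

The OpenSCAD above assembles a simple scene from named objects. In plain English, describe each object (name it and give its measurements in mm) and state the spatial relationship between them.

A is a four-legged stool. The seat is 278×271 mm, 27 mm thick, top at z = 405 mm. It stands on four round legs, each 38 mm in diameter, from z = 0 to the seat underside, each leg's axis is inset half a diameter from the nearest pair of seat edges (so the leg's bounding box is flush with the corner).

B is a spool: two coaxial disc flanges of radius 121 mm and thickness 23 mm, joined by a core cylinder of radius 61 mm and height 290 mm. The lower flange rests on z = 0 and the three cylinders share a vertical axis.

The spool is on top of the stool.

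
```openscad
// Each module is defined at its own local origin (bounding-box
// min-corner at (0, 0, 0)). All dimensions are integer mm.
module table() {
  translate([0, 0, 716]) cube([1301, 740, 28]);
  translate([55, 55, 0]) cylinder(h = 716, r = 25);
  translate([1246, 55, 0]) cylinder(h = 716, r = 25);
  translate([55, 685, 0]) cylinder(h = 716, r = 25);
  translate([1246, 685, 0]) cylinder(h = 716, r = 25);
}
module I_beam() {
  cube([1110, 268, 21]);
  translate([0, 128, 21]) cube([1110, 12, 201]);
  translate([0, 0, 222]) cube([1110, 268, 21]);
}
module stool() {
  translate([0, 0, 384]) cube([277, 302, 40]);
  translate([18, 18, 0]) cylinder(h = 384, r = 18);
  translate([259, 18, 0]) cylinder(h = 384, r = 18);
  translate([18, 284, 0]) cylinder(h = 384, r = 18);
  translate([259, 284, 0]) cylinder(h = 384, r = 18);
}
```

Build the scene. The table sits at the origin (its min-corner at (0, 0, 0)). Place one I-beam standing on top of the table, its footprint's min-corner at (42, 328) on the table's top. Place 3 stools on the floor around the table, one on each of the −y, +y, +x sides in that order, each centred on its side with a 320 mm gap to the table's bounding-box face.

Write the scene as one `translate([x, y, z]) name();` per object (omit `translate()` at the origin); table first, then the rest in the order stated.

table();
translate([42, 328, 744]) I_beam();
translate([512, -622, 0]) stool();
translate([512, 1060, 0]) stool();
translate([1621, 219, 0]) stool();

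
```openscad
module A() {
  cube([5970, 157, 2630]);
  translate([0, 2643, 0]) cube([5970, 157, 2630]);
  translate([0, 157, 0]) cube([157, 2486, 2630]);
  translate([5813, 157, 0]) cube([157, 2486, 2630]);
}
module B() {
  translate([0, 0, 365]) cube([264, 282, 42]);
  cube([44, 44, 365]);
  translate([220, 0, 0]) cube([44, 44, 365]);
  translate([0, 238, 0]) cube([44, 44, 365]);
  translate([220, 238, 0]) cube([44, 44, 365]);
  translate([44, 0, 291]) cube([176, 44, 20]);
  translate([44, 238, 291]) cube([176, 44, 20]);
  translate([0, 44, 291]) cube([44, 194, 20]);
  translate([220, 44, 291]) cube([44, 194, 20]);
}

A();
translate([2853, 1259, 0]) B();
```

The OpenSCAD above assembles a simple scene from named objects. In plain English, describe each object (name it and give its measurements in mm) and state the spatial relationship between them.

A is the wall frame of a small rectangular building: four walls, each 2630 mm tall and 157 mm thick, enclosing a footprint 5970 mm (x) by 2800 mm (y) outside-to-outside, with no floor or roof. The front and back walls (the −y and +y sides) span the full width; the two side walls fit between them.

B is a simple wooden stool: a rectangular seat 264 mm (x) by 282 mm (y), 42 mm thick, top face at z = 407 mm, on four square legs, each 44×44 mm in cross-section. The legs rest on z = 0, each flush with a corner of the seat. Four stretchers, 44 mm wide and 20 mm tall, connect adjacent legs with their undersides at z = 291 mm, each running between the inner faces of the legs it joins and aligned with the legs' outer faces on the other axis.

The stool sits inside the house frame, centred.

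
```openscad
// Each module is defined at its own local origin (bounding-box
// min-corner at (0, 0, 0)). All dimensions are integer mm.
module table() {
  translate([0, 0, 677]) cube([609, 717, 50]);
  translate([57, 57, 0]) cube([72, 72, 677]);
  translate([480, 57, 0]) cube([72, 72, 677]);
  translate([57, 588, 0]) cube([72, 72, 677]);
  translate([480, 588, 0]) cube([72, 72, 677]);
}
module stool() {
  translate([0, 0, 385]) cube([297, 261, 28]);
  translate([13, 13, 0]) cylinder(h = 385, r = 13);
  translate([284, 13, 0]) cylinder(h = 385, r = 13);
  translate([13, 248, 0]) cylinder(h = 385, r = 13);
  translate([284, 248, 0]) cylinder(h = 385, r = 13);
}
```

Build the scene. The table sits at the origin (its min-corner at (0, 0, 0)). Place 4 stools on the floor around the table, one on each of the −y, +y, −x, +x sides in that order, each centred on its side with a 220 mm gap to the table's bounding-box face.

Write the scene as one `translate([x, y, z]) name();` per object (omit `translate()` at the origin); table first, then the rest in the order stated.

table();
translate([156, -481, 0]) stool();
translate([156, 937, 0]) stool();
translate([-517, 228, 0]) stool();
translate([829, 228, 0]) stool();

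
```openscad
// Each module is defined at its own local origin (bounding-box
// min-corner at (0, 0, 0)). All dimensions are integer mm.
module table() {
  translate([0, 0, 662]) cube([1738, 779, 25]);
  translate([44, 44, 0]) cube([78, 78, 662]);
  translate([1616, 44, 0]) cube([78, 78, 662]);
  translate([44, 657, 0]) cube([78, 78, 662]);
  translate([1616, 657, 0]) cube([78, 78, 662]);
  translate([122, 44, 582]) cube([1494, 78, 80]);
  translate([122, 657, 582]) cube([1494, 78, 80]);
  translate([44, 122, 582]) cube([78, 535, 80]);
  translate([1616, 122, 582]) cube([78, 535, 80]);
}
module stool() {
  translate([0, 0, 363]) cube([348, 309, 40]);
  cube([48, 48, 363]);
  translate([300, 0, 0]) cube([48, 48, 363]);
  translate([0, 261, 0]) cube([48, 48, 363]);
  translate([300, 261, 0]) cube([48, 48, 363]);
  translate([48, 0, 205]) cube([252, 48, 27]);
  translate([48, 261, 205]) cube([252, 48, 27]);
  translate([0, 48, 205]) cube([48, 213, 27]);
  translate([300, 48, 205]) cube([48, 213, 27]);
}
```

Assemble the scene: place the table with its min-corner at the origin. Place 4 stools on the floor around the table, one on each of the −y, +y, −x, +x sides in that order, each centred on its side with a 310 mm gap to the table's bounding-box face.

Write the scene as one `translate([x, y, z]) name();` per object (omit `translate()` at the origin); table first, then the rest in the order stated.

table();
translate([695, -619, 0]) stool();
translate([695, 1089, 0]) stool();
translate([-658, 235, 0]) stool();
translate([2048, 235, 0]) stool();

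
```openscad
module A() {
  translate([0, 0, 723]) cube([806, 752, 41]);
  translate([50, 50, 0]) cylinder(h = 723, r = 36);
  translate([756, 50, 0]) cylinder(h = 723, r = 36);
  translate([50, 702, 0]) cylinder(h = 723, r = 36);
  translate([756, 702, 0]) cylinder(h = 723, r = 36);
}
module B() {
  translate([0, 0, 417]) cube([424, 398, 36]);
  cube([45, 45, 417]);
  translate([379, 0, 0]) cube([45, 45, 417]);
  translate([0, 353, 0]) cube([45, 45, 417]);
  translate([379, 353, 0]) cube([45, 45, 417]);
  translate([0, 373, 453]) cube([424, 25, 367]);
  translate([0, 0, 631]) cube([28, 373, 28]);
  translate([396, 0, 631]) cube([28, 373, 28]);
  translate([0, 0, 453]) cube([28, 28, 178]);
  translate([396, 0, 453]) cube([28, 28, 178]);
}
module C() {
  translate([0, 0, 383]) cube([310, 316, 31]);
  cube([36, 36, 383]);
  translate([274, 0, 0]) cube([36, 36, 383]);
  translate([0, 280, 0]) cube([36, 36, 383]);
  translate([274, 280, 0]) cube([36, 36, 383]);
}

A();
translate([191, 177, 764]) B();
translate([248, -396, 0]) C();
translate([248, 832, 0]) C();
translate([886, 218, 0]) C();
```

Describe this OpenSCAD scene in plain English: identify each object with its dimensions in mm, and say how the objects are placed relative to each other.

A is a table with a 806×752 mm rectangular top, 41 mm thick, top surface at z = 764 mm, supported by four round legs of 72 mm diameter, each leg's bounding box inset 14 mm from the nearest pair of top edges, running from the floor.

B is a chair. The seat is a 424×398×36 mm slab with its top at z = 453 mm, on four 45×45 mm corner legs (flush with the seat edges, standing on z = 0). A flat backrest 25 mm thick, 367 mm tall, spans the full seat width and rises from the seat top along its +y edge, rear face flush with the rear of the seat. Two armrests of 28×28 mm section run along each side from the seat's front edge to the front of the backrest, top faces 206 mm above the seat top and outer faces flush with the seat's x-edges; a 28×28 mm post under the front of each armrest stands on the seat at the front corner.

C is a four-legged stool. The seat is 310×316 mm, 31 mm thick, top at z = 414 mm. It stands on four square legs, each 36×36 mm in cross-section, from z = 0 to the seat underside, each flush with a corner of the seat.

The chair is on top of the table, centred. Three stools sit around the table at the −y, +y, +x sides.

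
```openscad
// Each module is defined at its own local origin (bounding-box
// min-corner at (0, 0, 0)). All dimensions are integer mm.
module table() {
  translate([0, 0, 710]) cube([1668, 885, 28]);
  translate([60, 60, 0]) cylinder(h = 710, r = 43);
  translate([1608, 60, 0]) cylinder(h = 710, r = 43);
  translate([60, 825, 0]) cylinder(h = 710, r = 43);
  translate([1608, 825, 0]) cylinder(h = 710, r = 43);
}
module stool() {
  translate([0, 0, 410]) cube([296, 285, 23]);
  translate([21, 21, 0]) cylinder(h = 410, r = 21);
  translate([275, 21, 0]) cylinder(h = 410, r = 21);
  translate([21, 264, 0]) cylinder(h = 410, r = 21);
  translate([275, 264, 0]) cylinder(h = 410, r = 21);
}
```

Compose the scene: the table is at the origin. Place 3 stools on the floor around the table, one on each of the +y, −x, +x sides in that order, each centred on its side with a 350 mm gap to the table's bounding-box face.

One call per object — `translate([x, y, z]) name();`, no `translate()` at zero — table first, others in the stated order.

table();
translate([686, 1235, 0]) stool();
translate([-646, 300, 0]) stool();
translate([2018, 300, 0]) stool();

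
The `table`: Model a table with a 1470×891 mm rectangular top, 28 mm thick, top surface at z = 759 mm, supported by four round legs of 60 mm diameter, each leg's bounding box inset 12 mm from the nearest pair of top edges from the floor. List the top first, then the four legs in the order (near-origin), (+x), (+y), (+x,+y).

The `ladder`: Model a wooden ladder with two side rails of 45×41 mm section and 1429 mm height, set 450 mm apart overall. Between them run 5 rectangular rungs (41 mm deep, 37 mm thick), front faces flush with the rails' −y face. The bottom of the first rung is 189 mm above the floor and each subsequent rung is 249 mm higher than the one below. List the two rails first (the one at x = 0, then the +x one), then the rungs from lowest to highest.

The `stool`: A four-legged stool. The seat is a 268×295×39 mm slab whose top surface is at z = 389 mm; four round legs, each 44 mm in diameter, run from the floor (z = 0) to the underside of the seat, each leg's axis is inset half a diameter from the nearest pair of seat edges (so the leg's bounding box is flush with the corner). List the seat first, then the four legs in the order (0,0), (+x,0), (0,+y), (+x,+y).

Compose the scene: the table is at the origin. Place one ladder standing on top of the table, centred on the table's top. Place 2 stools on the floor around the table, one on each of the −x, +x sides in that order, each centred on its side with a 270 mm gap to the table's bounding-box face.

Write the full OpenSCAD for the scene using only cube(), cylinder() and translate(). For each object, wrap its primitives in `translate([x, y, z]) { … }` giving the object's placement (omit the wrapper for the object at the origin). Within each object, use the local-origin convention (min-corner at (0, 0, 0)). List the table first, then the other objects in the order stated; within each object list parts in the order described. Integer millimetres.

translate([0, 0, 731]) cube([1470, 891, 28]);
translate([42, 42, 0]) cylinder(h = 731, r = 30);
translate([1428, 42, 0]) cylinder(h = 731, r = 30);
translate([42, 849, 0]) cylinder(h = 731, r = 30);
translate([1428, 849, 0]) cylinder(h = 731, r = 30);
translate([510, 425, 759]) {
  cube([45, 41, 1429]);
  translate([405, 0, 0]) cube([45, 41, 1429]);
  translate([45, 0, 189]) cube([360, 41, 37]);
  translate([45, 0, 438]) cube([360, 41, 37]);
  translate([45, 0, 687]) cube([360, 41, 37]);
  translate([45, 0, 936]) cube([360, 41, 37]);
  translate([45, 0, 1185]) cube([360, 41, 37]);
}
translate([-538, 298, 0]) {
  translate([0, 0, 350]) cube([268, 295, 39]);
  translate([22, 22, 0]) cylinder(h = 350, r = 22);
  translate([246, 22, 0]) cylinder(h = 350, r = 22);
  translate([22, 273, 0]) cylinder(h = 350, r = 22);
  translate([246, 273, 0]) cylinder(h = 350, r = 22);
}
translate([1740, 298, 0]) {
  translate([0, 0, 350]) cube([268, 295, 39]);
  translate([22, 22, 0]) cylinder(h = 350, r = 22);
  translate([246, 22, 0]) cylinder(h = 350, r = 22);
  translate([22, 273, 0]) cylinder(h = 350, r = 22);
  translate([246, 273, 0]) cylinder(h = 350, r = 22);
}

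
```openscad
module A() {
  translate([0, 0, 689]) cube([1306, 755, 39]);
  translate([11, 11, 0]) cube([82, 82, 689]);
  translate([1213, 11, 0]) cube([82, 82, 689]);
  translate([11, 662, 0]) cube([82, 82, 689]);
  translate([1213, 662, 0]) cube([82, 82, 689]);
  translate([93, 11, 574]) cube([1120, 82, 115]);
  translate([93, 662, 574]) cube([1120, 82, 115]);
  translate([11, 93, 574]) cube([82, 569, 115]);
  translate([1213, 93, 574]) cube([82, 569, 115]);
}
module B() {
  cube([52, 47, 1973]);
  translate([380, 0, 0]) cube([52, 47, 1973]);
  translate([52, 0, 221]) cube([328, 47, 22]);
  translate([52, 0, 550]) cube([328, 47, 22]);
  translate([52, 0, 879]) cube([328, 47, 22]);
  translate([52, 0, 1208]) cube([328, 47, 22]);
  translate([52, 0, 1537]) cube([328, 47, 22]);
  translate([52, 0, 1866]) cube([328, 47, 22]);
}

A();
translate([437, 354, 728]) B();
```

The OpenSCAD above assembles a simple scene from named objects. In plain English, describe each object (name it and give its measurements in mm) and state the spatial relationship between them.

A is a table with a 1306×755 mm rectangular top, 39 mm thick, top surface at z = 728 mm, supported by four 82×82 mm square legs, each inset 11 mm from the nearest pair of top edges, running from the floor. Four apron rails, 82 mm thick and 115 mm tall, run between adjacent legs with their top edges flush with the underside of the top and their outer faces flush with the legs' outer faces.

B is a wooden ladder with two side rails of 52×47 mm section and 1973 mm height, set 432 mm apart overall. Between them run 6 rectangular rungs (47 mm deep, 22 mm thick), front faces flush with the rails' −y face. The bottom of the first rung is 221 mm above the floor and each subsequent rung is 329 mm higher than the one below.

The ladder is on top of the table, centred.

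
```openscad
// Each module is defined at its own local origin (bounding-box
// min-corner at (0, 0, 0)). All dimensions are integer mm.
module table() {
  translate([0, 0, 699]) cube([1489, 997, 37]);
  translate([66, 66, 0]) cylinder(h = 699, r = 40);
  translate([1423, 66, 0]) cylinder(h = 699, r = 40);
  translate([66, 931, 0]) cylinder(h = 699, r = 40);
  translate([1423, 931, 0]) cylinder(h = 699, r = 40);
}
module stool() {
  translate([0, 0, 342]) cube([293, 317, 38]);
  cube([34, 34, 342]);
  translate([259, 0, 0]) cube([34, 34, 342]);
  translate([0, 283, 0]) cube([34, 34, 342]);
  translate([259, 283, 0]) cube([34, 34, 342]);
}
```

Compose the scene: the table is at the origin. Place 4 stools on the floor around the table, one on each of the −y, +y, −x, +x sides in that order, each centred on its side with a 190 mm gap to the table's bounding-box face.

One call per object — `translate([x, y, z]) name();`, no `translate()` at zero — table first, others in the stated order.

table();
translate([598, -507, 0]) stool();
translate([598, 1187, 0]) stool();
translate([-483, 340, 0]) stool();
translate([1679, 340, 0]) stool();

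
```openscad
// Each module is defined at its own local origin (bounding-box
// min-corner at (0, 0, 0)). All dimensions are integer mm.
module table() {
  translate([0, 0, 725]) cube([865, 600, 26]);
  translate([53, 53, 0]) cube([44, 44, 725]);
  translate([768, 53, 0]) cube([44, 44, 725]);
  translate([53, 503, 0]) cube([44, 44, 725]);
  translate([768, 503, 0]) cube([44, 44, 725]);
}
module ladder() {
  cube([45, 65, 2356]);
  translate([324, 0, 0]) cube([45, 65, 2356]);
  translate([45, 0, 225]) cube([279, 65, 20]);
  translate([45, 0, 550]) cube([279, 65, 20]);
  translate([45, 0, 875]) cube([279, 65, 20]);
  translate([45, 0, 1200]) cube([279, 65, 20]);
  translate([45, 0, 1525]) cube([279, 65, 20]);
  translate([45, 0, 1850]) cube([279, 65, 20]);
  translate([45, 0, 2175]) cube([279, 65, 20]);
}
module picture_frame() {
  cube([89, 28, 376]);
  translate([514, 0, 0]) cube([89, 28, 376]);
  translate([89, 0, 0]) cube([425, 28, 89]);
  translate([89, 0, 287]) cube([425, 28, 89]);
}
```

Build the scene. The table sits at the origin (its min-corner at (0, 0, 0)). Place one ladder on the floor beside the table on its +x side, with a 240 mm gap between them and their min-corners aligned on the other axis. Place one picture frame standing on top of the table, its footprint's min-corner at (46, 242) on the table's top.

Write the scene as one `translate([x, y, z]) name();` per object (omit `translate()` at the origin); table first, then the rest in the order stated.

table();
translate([1105, 0, 0]) ladder();
translate([46, 242, 751]) picture_frame();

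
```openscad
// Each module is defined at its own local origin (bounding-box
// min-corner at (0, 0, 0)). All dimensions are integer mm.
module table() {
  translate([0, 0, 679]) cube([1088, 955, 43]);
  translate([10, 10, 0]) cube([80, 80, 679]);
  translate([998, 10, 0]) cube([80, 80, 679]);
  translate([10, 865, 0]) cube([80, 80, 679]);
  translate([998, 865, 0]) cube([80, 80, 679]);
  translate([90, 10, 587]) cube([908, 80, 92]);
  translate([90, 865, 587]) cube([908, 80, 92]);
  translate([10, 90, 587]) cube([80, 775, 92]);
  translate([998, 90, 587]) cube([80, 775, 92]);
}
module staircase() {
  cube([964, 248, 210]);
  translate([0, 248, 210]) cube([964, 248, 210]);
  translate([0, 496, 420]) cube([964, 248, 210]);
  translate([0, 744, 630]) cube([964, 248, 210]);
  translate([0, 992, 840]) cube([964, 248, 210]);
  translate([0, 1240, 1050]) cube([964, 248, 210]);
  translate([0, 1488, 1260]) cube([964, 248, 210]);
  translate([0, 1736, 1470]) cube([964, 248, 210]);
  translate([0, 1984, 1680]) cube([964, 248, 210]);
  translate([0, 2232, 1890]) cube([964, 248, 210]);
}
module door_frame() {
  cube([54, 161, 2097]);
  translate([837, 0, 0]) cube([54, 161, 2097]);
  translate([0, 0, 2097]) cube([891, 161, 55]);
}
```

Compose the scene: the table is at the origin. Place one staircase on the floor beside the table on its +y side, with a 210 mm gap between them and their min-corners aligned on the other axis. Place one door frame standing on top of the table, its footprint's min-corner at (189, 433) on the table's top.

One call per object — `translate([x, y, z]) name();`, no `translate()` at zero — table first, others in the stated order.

table();
translate([0, 1165, 0]) staircase();
translate([189, 433, 722]) door_frame();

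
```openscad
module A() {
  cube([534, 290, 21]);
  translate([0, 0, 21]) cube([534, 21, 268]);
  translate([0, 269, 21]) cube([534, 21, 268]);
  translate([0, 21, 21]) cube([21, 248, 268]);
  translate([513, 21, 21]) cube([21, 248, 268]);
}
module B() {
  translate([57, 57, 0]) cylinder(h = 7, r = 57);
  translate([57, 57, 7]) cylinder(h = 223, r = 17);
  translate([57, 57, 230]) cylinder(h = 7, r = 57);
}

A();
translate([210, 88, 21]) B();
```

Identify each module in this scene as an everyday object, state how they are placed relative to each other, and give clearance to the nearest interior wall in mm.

Clearances: x = 189, y = 67; minimum 67 mm.

A is an open box. B is a spool. The spool sits inside the open box, centred. The clearance to the nearest interior wall is 67 mm.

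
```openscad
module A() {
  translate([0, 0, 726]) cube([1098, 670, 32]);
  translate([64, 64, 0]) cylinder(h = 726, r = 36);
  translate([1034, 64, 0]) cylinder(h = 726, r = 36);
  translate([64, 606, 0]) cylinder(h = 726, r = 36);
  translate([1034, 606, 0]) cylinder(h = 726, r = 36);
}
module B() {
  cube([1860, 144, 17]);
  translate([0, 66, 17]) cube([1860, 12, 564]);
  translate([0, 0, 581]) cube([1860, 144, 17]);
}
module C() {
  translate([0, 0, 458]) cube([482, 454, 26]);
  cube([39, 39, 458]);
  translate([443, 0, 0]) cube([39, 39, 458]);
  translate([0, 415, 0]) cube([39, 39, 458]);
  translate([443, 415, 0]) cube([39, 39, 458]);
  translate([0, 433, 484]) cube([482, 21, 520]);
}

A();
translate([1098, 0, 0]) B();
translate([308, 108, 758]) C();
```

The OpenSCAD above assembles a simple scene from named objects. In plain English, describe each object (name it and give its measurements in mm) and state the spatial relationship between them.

A is a rectangular dining table. The top is 1098×670×32 mm with its upper surface at z = 758 mm. It stands on four round legs of 72 mm diameter, each leg's bounding box inset 28 mm from the nearest pair of top edges, running from the floor to the underside of the top.

B is an I-beam lying along x, 1860 mm long. Overall section height 598 mm. Two flanges 144 mm wide (y) and 17 mm thick, one on the floor and one at the top; a web 12 mm thick runs between them, centred on the flange width.

C is a chair: 482×454 mm seat, 26 mm thick, top at z = 484 mm, on four 39 mm square corner legs flush with the seat edges. A 21 mm thick backrest slab spans the full seat width, extending 520 mm above the seat top, its back face flush with the seat's +y edge.

The I-beam is against the table's +x side, with their −y faces flush. The chair is on top of the table, centred.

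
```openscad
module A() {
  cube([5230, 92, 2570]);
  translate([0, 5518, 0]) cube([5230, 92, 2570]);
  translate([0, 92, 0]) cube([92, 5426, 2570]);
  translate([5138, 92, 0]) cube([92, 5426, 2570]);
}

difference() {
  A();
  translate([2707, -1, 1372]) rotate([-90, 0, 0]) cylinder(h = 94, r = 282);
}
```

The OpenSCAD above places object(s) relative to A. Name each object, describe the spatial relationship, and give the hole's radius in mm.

A is a house frame. The house frame has a circular hole through its front wall. The hole's radius is 282 mm.

The subtracted cylinder has r = 282 mm.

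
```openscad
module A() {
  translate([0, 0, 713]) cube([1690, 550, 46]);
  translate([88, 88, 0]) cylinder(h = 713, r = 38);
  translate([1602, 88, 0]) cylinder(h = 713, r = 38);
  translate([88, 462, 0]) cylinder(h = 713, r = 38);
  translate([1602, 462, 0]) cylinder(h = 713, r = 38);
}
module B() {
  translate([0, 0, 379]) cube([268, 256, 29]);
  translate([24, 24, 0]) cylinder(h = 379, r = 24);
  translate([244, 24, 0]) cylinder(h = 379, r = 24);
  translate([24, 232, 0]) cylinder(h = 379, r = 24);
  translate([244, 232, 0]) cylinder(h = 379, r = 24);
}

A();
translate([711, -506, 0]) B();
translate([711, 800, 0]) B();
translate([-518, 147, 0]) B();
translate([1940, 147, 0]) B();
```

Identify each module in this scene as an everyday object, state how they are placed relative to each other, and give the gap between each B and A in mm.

A is a table. B is a stool. Four stools sit around the table at the −y, +y, −x, +x sides. The gap between each stool and the table is 250 mm.

Each stool's nearest face is 250 mm from the table's bounding box.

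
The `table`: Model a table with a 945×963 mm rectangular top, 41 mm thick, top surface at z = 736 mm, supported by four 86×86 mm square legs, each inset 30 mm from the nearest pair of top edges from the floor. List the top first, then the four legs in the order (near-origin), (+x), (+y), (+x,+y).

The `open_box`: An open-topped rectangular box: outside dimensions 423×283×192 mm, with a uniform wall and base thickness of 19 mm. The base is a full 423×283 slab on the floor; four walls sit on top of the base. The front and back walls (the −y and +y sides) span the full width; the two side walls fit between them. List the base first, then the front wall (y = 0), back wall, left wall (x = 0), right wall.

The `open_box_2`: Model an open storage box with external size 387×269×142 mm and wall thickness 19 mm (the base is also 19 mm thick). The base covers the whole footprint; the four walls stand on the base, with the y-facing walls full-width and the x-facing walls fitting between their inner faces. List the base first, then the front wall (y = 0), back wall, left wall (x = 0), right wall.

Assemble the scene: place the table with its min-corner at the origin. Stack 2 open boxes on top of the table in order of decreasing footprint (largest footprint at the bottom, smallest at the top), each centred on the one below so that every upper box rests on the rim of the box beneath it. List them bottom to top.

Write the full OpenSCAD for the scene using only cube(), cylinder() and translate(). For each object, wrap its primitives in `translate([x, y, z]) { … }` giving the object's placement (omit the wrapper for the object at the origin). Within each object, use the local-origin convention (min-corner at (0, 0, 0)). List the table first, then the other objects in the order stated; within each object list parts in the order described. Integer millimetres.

translate([0, 0, 695]) cube([945, 963, 41]);
translate([30, 30, 0]) cube([86, 86, 695]);
translate([829, 30, 0]) cube([86, 86, 695]);
translate([30, 847, 0]) cube([86, 86, 695]);
translate([829, 847, 0]) cube([86, 86, 695]);
translate([261, 340, 736]) {
  cube([423, 283, 19]);
  translate([0, 0, 19]) cube([423, 19, 173]);
  translate([0, 264, 19]) cube([423, 19, 173]);
  translate([0, 19, 19]) cube([19, 245, 173]);
  translate([404, 19, 19]) cube([19, 245, 173]);
}
translate([279, 347, 928]) {
  cube([387, 269, 19]);
  translate([0, 0, 19]) cube([387, 19, 123]);
  translate([0, 250, 19]) cube([387, 19, 123]);
  translate([0, 19, 19]) cube([19, 231, 123]);
  translate([368, 19, 19]) cube([19, 231, 123]);
}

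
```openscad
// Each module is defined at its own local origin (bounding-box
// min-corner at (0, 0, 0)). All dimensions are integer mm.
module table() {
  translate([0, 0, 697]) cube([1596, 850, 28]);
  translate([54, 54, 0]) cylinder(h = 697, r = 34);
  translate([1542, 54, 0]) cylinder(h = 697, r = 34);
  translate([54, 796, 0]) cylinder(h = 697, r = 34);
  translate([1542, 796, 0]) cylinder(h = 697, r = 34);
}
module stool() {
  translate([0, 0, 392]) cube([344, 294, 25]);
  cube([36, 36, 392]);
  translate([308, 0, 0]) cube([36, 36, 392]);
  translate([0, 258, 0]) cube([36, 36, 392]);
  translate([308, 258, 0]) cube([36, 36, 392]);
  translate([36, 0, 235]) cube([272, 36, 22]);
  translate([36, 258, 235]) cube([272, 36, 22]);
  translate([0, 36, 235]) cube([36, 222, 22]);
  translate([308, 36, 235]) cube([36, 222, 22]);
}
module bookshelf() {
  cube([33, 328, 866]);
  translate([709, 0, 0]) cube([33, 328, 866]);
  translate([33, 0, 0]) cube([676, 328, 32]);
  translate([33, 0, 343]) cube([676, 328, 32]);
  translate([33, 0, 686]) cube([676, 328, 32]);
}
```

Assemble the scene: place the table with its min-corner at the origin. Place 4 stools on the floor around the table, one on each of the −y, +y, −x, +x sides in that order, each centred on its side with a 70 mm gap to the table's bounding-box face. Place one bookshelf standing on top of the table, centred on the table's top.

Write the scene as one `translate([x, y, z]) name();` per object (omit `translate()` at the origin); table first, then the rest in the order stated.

table();
translate([626, -364, 0]) stool();
translate([626, 920, 0]) stool();
translate([-414, 278, 0]) stool();
translate([1666, 278, 0]) stool();
translate([427, 261, 725]) bookshelf();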